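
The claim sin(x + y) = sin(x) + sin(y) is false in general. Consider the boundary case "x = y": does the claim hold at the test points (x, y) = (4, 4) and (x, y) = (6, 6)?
At (4, 4): LHS = sin(8) ≈ 0.9894 ≠ RHS = 2·sin(4) ≈ -1.514
At (6, 6): LHS = sin(12) ≈ -0.5366 ≠ RHS = 2·sin(6) ≈ -0.5588

Answer: No, fails at both test points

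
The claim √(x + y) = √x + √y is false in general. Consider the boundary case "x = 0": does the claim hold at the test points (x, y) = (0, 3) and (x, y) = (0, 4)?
Yes, holds at both test points

At (0, 3): LHS = √(3) ≈ 1.732, RHS = √(3) ≈ 1.732 → equal
At (0, 4): LHS = 2, RHS = 2 → equal

So the claim does hold at both of these boundary points, even though it is not an identity.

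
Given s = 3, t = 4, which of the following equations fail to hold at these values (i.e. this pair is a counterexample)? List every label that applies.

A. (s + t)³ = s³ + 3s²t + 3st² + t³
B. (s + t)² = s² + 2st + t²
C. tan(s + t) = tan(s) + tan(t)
Evaluating each claim at the given values:
A. LHS = 343, RHS = 343 → holds here (LHS = RHS)
B. LHS = 49, RHS = 49 → holds here (LHS = RHS)
C. LHS = tan(7) ≈ 0.8714, RHS = tan(3) + tan(4) ≈ 1.015 → fails here (LHS ≠ RHS)

Answer: C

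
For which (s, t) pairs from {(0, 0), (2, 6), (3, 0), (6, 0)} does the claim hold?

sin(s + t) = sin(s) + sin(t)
(0, 0), (3, 0), (6, 0)

Testing each pair:
(0, 0): LHS = 0, RHS = 0 → holds
(2, 6): LHS = sin(8) ≈ 0.9894, RHS = sin(6) + sin(2) ≈ 0.6299 → fails
(3, 0): LHS = sin(3) ≈ 0.1411, RHS = sin(3) ≈ 0.1411 → holds
(6, 0): LHS = sin(6) ≈ -0.2794, RHS = sin(6) ≈ -0.2794 → holds

3 of 4 pairs satisfy the claim.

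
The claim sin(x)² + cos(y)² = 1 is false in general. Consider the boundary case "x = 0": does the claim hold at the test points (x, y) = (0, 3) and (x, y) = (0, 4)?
At (0, 3): LHS = cos(3)² ≈ 0.9801 ≠ RHS = 1
At (0, 4): LHS = cos(4)² ≈ 0.4272 ≠ RHS = 1

Answer: No, fails at both test points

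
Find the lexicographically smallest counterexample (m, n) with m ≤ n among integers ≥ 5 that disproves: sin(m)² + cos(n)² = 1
Substituting (5, 6) into the claim:
LHS = sin(5)² + cos(6)² ≈ 1.841
RHS = 1

Since LHS ≠ RHS, this pair disproves the claim, and no lexicographically smaller pair (m ≤ n, integers ≥ 5) does.

For instance (6, 10) is also a counterexample (LHS = sin(6)² + cos(10)² ≈ 0.7821, RHS = 1), but it's lexicographically larger.

Answer: (m, n) = (5, 6)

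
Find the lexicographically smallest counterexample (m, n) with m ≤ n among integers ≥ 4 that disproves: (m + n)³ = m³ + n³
(m, n) = (4, 4)

Substituting (4, 4) into the claim:
LHS = (4 + 4)³ = 512
RHS = 4³ + 4³ = 128

Since LHS ≠ RHS, this pair disproves the claim, and no lexicographically smaller pair (m ≤ n, integers ≥ 4) does.

For instance (9, 9) is also a counterexample (LHS = 5832, RHS = 1458), but it's lexicographically larger.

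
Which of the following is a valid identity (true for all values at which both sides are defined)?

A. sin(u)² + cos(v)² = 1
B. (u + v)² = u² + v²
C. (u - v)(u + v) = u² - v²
C

A: fails at (2, 7) — LHS = cos(7)² + sin(2)² ≈ 1.395, RHS = 1.
B: fails at (6, 7) — LHS = 169, RHS = 85.
C: holds — e.g. at (3, 7), both sides equal -40.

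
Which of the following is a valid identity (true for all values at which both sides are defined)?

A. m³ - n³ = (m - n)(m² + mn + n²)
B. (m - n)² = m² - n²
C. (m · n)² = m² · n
A: holds — e.g. at (1, 5), both sides equal -124.
B: fails at (1, 3) — LHS = 4, RHS = -8.
C: fails at (3, 4) — LHS = 144, RHS = 36.

Answer: A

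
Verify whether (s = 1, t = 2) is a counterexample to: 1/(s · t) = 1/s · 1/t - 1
Substituting s = 1, t = 2:
LHS = 1/(1 · 2) = 1/2
RHS = 1/1 · 1/2 - 1 = -1/2

Since LHS ≠ RHS, this pair disproves the claim.

Answer: Yes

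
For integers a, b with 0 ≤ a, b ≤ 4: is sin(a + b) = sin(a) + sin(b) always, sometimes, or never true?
It holds at (a, b) = (0, 2) (both sides equal sin(2) ≈ 0.9093), but fails at (a, b) = (3, 4) (LHS = sin(7) ≈ 0.657, RHS = sin(4) + sin(3) ≈ -0.6157).

Answer: Sometimes true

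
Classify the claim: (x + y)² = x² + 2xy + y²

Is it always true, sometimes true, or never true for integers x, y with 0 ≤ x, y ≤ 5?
The identity holds for every pair in the range. For instance at (x, y) = (3, 1): both sides equal 16.

Answer: Always true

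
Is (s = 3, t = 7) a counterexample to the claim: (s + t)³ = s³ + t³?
Substituting s = 3, t = 7:
LHS = (3 + 7)³ = 1000
RHS = 3³ + 7³ = 370

Since LHS ≠ RHS, this pair disproves the claim.

Answer: Yes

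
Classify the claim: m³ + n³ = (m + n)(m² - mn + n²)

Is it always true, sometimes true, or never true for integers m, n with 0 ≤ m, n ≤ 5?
The identity holds for every pair in the range. For instance at (m, n) = (2, 2): both sides equal 16.

Answer: Always true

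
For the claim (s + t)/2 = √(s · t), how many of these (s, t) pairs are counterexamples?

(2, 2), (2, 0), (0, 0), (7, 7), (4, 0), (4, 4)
2

Testing each pair:
(2, 2): LHS = 2, RHS = 2 → satisfies claim
(2, 0): LHS = 1, RHS = 0 → counterexample
(0, 0): LHS = 0, RHS = 0 → satisfies claim
(7, 7): LHS = 7, RHS = 7 → satisfies claim
(4, 0): LHS = 2, RHS = 0 → counterexample
(4, 4): LHS = 4, RHS = 4 → satisfies claim

That makes 2 counterexamples.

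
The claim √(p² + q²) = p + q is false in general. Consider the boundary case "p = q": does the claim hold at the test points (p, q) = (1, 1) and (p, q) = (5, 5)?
No, fails at both test points

At (1, 1): LHS = √(2) ≈ 1.414 ≠ RHS = 2
At (5, 5): LHS = 5·√(2) ≈ 7.071 ≠ RHS = 10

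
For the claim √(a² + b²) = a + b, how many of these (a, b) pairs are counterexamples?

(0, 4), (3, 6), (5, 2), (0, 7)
Testing each pair:
(0, 4): LHS = 4, RHS = 4 → satisfies claim
(3, 6): LHS = 3·√(5) ≈ 6.708, RHS = 9 → counterexample
(5, 2): LHS = √(29) ≈ 5.385, RHS = 7 → counterexample
(0, 7): LHS = 7, RHS = 7 → satisfies claim

That makes 2 counterexamples.

Answer: 2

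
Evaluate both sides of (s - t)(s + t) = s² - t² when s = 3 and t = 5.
LHS = (3 - 5)(3 + 5) = -16
RHS = 3² - 5² = -16

LHS = RHS: the two sides agree.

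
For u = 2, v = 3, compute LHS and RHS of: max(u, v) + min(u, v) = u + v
LHS = max(2, 3) + min(2, 3) = 5
RHS = 2 + 3 = 5

LHS = RHS: the two sides agree.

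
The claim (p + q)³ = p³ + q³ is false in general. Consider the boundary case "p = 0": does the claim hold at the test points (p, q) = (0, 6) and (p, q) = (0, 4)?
At (0, 6): LHS = 216, RHS = 216 → equal
At (0, 4): LHS = 64, RHS = 64 → equal

So the claim does hold at both of these boundary points, even though it is not an identity.

Answer: Yes, holds at both test points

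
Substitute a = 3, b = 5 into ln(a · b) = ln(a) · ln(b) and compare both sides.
LHS = ln(3 · 5) = ln(15) ≈ 2.708
RHS = ln(3) · ln(5) ≈ 1.768

LHS ≠ RHS (they differ by about 0.9399), so the equation does not hold here.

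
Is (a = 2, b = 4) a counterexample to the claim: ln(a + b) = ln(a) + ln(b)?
Substituting a = 2, b = 4:
LHS = ln(2 + 4) = ln(6) ≈ 1.792
RHS = ln(2) + ln(4) ≈ 2.079

Since LHS ≠ RHS, this pair disproves the claim.

Answer: Yes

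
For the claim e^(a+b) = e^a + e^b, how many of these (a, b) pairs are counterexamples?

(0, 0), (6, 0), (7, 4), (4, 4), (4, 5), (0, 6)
6

Testing each pair:
(0, 0): LHS = 1, RHS = 2 → counterexample
(6, 0): LHS = e^6 ≈ 403.4, RHS = 1 + e^6 ≈ 404.4 → counterexample
(7, 4): LHS = e^11 ≈ 59874.1, RHS = e^4 + e^7 ≈ 1151 → counterexample
(4, 4): LHS = e^8 ≈ 2981, RHS = 2·e^4 ≈ 109.2 → counterexample
(4, 5): LHS = e^9 ≈ 8103, RHS = e^4 + e^5 ≈ 203 → counterexample
(0, 6): LHS = e^6 ≈ 403.4, RHS = 1 + e^6 ≈ 404.4 → counterexample

That makes 6 counterexamples.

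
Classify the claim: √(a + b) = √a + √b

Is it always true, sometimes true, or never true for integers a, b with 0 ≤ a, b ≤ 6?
Sometimes true

It holds at (a, b) = (4, 0) (both sides equal 2), but fails at (a, b) = (2, 1) (LHS = √(3) ≈ 1.732, RHS = 1 + √(2) ≈ 2.414).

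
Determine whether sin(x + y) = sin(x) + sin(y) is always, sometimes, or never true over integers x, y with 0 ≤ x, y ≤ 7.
It holds at (x, y) = (0, 3) (both sides equal sin(3) ≈ 0.1411), but fails at (x, y) = (3, 6) (LHS = sin(9) ≈ 0.4121, RHS = sin(6) + sin(3) ≈ -0.1383).

Answer: Sometimes true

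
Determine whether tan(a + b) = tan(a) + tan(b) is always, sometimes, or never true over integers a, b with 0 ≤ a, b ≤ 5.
It holds at (a, b) = (3, 0) (both sides equal tan(3) ≈ -0.1425), but fails at (a, b) = (5, 4) (LHS = tan(9) ≈ -0.4523, RHS = tan(5) + tan(4) ≈ -2.223).

Answer: Sometimes true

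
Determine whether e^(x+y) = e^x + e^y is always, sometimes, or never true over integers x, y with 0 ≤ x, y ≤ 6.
The claim fails for every pair in the range. For instance at (x, y) = (3, 1): LHS = e^4 ≈ 54.6, RHS = e + e^3 ≈ 22.8.

Answer: Never true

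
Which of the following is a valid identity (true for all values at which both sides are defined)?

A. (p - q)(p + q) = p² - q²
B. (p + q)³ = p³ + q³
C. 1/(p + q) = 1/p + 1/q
A: holds — e.g. at (2, 4), both sides equal -12.
B: fails at (3, 5) — LHS = 512, RHS = 152.
C: fails at (2, 7) — LHS = 1/9, RHS = 9/14.

Answer: A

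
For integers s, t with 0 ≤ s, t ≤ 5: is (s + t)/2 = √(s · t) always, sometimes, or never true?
It holds at (s, t) = (3, 3) (both sides equal 3), but fails at (s, t) = (3, 1) (LHS = 2, RHS = √(3) ≈ 1.732).

Answer: Sometimes true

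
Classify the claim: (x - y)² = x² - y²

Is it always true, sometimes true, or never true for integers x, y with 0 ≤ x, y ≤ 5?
It holds at (x, y) = (2, 0) (both sides equal 4), but fails at (x, y) = (4, 1) (LHS = 9, RHS = 15).

Answer: Sometimes true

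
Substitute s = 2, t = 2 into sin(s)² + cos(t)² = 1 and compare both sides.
LHS = sin(2)² + cos(2)² = 1
RHS = 1

LHS = RHS: the two sides agree.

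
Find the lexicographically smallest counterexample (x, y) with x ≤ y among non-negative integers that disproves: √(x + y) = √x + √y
At (0, 0): both sides equal 0, so it holds there.
At (0, 2): both sides equal √(2) ≈ 1.414, so it holds there.

Substituting (1, 1) into the claim:
LHS = √(1 + 1) = √(2) ≈ 1.414
RHS = √1 + √1 = 2

Since LHS ≠ RHS, this pair disproves the claim, and no lexicographically smaller pair (x ≤ y, non-negative integers) does.

For instance (4, 5) is also a counterexample (LHS = 3, RHS = 2 + √(5) ≈ 4.236), but it's lexicographically larger.

Answer: (x, y) = (1, 1)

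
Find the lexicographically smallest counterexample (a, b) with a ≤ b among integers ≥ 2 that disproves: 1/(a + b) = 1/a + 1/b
Substituting (2, 2) into the claim:
LHS = 1/(2 + 2) = 1/4
RHS = 1/2 + 1/2 = 1

Since LHS ≠ RHS, this pair disproves the claim, and no lexicographically smaller pair (a ≤ b, integers ≥ 2) does.

For instance (4, 5) is also a counterexample (LHS = 1/9, RHS = 9/20), but it's lexicographically larger.

Answer: (a, b) = (2, 2)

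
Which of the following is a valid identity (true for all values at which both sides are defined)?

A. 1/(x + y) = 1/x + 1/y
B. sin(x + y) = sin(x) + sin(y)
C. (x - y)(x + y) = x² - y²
A: fails at (3, 4) — LHS = 1/7, RHS = 7/12.
B: fails at (1, 1) — LHS = sin(2) ≈ 0.9093, RHS = 2·sin(1) ≈ 1.683.
C: holds — e.g. at (3, 4), both sides equal -7.

Answer: C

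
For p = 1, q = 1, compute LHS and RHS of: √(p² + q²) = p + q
LHS = √(1² + 1²) = √(2) ≈ 1.414
RHS = 1 + 1 = 2

LHS ≠ RHS (they differ by about 0.5858), so the equation does not hold here.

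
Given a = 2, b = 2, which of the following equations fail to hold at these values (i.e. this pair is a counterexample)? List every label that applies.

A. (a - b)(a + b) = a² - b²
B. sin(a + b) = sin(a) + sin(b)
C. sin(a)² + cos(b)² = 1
Evaluating each claim at the given values:
A. LHS = 0, RHS = 0 → holds here (LHS = RHS)
B. LHS = sin(4) ≈ -0.7568, RHS = 2·sin(2) ≈ 1.819 → fails here (LHS ≠ RHS)
C. LHS = cos(2)² + sin(2)² = 1, RHS = 1 → holds here (LHS = RHS)

Answer: B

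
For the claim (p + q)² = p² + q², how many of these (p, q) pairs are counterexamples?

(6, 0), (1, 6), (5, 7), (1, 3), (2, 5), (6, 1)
Testing each pair:
(6, 0): LHS = 36, RHS = 36 → satisfies claim
(1, 6): LHS = 49, RHS = 37 → counterexample
(5, 7): LHS = 144, RHS = 74 → counterexample
(1, 3): LHS = 16, RHS = 10 → counterexample
(2, 5): LHS = 49, RHS = 29 → counterexample
(6, 1): LHS = 49, RHS = 37 → counterexample

That makes 5 counterexamples.

Answer: 5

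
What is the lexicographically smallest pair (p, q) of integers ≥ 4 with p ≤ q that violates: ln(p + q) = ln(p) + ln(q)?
Substituting (4, 4) into the claim:
LHS = ln(4 + 4) = ln(8) ≈ 2.079
RHS = ln(4) + ln(4) = 2·ln(4) ≈ 2.773

Since LHS ≠ RHS, this pair disproves the claim, and no lexicographically smaller pair (p ≤ q, integers ≥ 4) does.

For instance (5, 5) is also a counterexample (LHS = ln(10) ≈ 2.303, RHS = 2·ln(5) ≈ 3.219), but it's lexicographically larger.

Answer: (p, q) = (4, 4)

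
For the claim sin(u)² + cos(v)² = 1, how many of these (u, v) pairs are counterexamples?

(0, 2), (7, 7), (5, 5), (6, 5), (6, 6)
Testing each pair:
(0, 2): LHS = cos(2)² ≈ 0.1732, RHS = 1 → counterexample
(7, 7): LHS = sin(7)² + cos(7)² = 1, RHS = 1 → satisfies claim
(5, 5): LHS = cos(5)² + sin(5)² = 1, RHS = 1 → satisfies claim
(6, 5): LHS = sin(6)² + cos(5)² ≈ 0.1585, RHS = 1 → counterexample
(6, 6): LHS = sin(6)² + cos(6)² = 1, RHS = 1 → satisfies claim

That makes 2 counterexamples.

Answer: 2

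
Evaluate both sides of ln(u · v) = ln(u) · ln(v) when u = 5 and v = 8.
LHS = ln(5 · 8) = ln(40) ≈ 3.689
RHS = ln(5) · ln(8) ≈ 3.347

LHS ≠ RHS (they differ by about 0.3421), so the equation does not hold here.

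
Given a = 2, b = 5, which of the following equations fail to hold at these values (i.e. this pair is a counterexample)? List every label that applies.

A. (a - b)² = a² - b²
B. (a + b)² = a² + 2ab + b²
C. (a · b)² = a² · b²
Evaluating each claim at the given values:
A. LHS = 9, RHS = -21 → fails here (LHS ≠ RHS)
B. LHS = 49, RHS = 49 → holds here (LHS = RHS)
C. LHS = 100, RHS = 100 → holds here (LHS = RHS)

Answer: A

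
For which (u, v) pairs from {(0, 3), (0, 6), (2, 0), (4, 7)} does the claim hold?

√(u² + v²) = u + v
Testing each pair:
(0, 3): LHS = 3, RHS = 3 → holds
(0, 6): LHS = 6, RHS = 6 → holds
(2, 0): LHS = 2, RHS = 2 → holds
(4, 7): LHS = √(65) ≈ 8.062, RHS = 11 → fails

3 of 4 pairs satisfy the claim.

Answer: (0, 3), (0, 6), (2, 0)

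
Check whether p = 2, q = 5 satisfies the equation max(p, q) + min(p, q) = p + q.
Holds

Substituting p = 2, q = 5:

LHS = max(2, 5) + min(2, 5) = 7
RHS = 2 + 5 = 7

LHS = RHS, so the equation holds at this point.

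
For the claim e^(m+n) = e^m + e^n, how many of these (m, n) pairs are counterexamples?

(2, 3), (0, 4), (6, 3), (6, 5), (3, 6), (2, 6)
6

Testing each pair:
(2, 3): LHS = e^5 ≈ 148.4, RHS = e^2 + e^3 ≈ 27.47 → counterexample
(0, 4): LHS = e^4 ≈ 54.6, RHS = 1 + e^4 ≈ 55.6 → counterexample
(6, 3): LHS = e^9 ≈ 8103, RHS = e^3 + e^6 ≈ 423.5 → counterexample
(6, 5): LHS = e^11 ≈ 59874.1, RHS = e^5 + e^6 ≈ 551.8 → counterexample
(3, 6): LHS = e^9 ≈ 8103, RHS = e^3 + e^6 ≈ 423.5 → counterexample
(2, 6): LHS = e^8 ≈ 2981, RHS = e^2 + e^6 ≈ 410.8 → counterexample

That makes 6 counterexamples.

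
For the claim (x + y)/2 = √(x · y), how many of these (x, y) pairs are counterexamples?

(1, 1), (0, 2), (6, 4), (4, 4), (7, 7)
2

Testing each pair:
(1, 1): LHS = 1, RHS = 1 → satisfies claim
(0, 2): LHS = 1, RHS = 0 → counterexample
(6, 4): LHS = 5, RHS = 2·√(6) ≈ 4.899 → counterexample
(4, 4): LHS = 4, RHS = 4 → satisfies claim
(7, 7): LHS = 7, RHS = 7 → satisfies claim

That makes 2 counterexamples.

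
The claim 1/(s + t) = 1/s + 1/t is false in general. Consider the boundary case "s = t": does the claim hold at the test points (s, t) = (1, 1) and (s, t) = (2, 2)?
No, fails at both test points

At (1, 1): LHS = 1/2 ≠ RHS = 2
At (2, 2): LHS = 1/4 ≠ RHS = 1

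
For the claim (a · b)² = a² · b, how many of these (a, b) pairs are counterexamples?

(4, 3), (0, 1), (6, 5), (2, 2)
Testing each pair:
(4, 3): LHS = 144, RHS = 48 → counterexample
(0, 1): LHS = 0, RHS = 0 → satisfies claim
(6, 5): LHS = 900, RHS = 180 → counterexample
(2, 2): LHS = 16, RHS = 8 → counterexample

That makes 3 counterexamples.

Answer: 3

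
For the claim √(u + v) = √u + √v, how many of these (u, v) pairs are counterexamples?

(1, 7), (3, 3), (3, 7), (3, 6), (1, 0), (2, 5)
Testing each pair:
(1, 7): LHS = 2·√(2) ≈ 2.828, RHS = 1 + √(7) ≈ 3.646 → counterexample
(3, 3): LHS = √(6) ≈ 2.449, RHS = 2·√(3) ≈ 3.464 → counterexample
(3, 7): LHS = √(10) ≈ 3.162, RHS = √(3) + √(7) ≈ 4.378 → counterexample
(3, 6): LHS = 3, RHS = √(3) + √(6) ≈ 4.182 → counterexample
(1, 0): LHS = 1, RHS = 1 → satisfies claim
(2, 5): LHS = √(7) ≈ 2.646, RHS = √(2) + √(5) ≈ 3.65 → counterexample

That makes 5 counterexamples.

Answer: 5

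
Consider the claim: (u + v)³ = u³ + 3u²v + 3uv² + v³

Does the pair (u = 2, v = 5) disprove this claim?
No

Substituting u = 2, v = 5:
LHS = (2 + 5)³ = 343
RHS = 2³ + 3·2²·5 + 3·2·5² + 5³ = 343

The sides agree, so this pair does not disprove the claim.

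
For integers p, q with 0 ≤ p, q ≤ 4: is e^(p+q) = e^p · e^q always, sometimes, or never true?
Always true

The identity holds for every pair in the range. For instance at (p, q) = (2, 1): both sides equal e^3 ≈ 20.09.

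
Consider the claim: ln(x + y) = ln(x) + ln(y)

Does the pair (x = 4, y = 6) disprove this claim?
Yes

Substituting x = 4, y = 6:
LHS = ln(4 + 6) = ln(10) ≈ 2.303
RHS = ln(4) + ln(6) ≈ 3.178

Since LHS ≠ RHS, this pair disproves the claim.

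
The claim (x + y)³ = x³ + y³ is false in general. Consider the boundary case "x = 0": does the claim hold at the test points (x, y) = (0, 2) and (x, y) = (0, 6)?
At (0, 2): LHS = 8, RHS = 8 → equal
At (0, 6): LHS = 216, RHS = 216 → equal

So the claim does hold at both of these boundary points, even though it is not an identity.

Answer: Yes, holds at both test points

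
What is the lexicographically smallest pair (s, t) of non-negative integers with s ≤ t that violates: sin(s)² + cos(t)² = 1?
At (0, 0): both sides equal 1, so it holds there.

Substituting (0, 1) into the claim:
LHS = sin(0)² + cos(1)² = cos(1)² ≈ 0.2919
RHS = 1

Since LHS ≠ RHS, this pair disproves the claim, and no lexicographically smaller pair (s ≤ t, non-negative integers) does.

For instance (0, 5) is also a counterexample (LHS = cos(5)² ≈ 0.08046, RHS = 1), but it's lexicographically larger.

Answer: (s, t) = (0, 1)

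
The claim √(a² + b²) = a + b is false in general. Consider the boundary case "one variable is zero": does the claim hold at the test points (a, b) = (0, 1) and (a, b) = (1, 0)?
Yes, holds at both test points

At (0, 1): LHS = 1, RHS = 1 → equal
At (1, 0): LHS = 1, RHS = 1 → equal

So the claim does hold at both of these boundary points, even though it is not an identity.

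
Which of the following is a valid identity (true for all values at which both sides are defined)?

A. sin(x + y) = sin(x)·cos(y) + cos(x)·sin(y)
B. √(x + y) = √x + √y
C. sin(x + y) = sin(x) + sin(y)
A: holds — e.g. at (2, 2), both sides equal sin(4) ≈ -0.7568.
B: fails at (5, 5) — LHS = √(10) ≈ 3.162, RHS = 2·√(5) ≈ 4.472.
C: fails at (5, 8) — LHS = sin(13) ≈ 0.4202, RHS = sin(5) + sin(8) ≈ 0.03043.

Answer: A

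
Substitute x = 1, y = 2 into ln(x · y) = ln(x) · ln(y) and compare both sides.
LHS = ln(1 · 2) = ln(2) ≈ 0.6931
RHS = ln(1) · ln(2) = 0

LHS ≠ RHS (they differ by about 0.6931), so the equation does not hold here.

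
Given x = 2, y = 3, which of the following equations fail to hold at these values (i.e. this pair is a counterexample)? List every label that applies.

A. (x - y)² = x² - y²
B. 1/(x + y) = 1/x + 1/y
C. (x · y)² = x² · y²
A, B

Evaluating each claim at the given values:
A. LHS = 1, RHS = -5 → fails here (LHS ≠ RHS)
B. LHS = 1/5, RHS = 5/6 → fails here (LHS ≠ RHS)
C. LHS = 36, RHS = 36 → holds here (LHS = RHS)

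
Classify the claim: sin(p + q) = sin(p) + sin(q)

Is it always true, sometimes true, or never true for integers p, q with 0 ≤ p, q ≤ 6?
It holds at (p, q) = (1, 0) (both sides equal sin(1) ≈ 0.8415), but fails at (p, q) = (4, 1) (LHS = sin(5) ≈ -0.9589, RHS = sin(4) + sin(1) ≈ 0.08467).

Answer: Sometimes true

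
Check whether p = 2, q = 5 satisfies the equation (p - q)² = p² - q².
Substituting p = 2, q = 5:

LHS = (2 - 5)² = 9
RHS = 2² - 5² = -21

LHS ≠ RHS, so the equation does not hold at this point.

Answer: Fails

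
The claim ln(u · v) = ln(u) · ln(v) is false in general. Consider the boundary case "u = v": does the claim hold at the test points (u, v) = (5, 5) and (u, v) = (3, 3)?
No, fails at both test points

At (5, 5): LHS = ln(25) ≈ 3.219 ≠ RHS = ln(5)² ≈ 2.59
At (3, 3): LHS = ln(9) ≈ 2.197 ≠ RHS = ln(3)² ≈ 1.207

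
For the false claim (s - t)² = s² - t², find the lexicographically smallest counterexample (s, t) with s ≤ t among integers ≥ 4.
(s, t) = (4, 5)

At (4, 4): both sides equal 0, so it holds there.

Substituting (4, 5) into the claim:
LHS = (4 - 5)² = 1
RHS = 4² - 5² = -9

Since LHS ≠ RHS, this pair disproves the claim, and no lexicographically smaller pair (s ≤ t, integers ≥ 4) does.

For instance (5, 8) is also a counterexample (LHS = 9, RHS = -39), but it's lexicographically larger.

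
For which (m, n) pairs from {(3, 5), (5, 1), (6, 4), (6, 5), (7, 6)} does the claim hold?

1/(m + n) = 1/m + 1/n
None

Testing each pair:
(3, 5): LHS = 1/8, RHS = 8/15 → fails
(5, 1): LHS = 1/6, RHS = 6/5 → fails
(6, 4): LHS = 1/10, RHS = 5/12 → fails
(6, 5): LHS = 1/11, RHS = 11/30 → fails
(7, 6): LHS = 1/13, RHS = 13/42 → fails

No pair satisfies the claim.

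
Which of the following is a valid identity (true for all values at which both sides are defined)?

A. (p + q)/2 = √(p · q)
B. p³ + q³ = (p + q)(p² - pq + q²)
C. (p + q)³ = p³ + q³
B

A: fails at (3, 7) — LHS = 5, RHS = √(21) ≈ 4.583.
B: holds — e.g. at (0, 1), both sides equal 1.
C: fails at (1, 4) — LHS = 125, RHS = 65.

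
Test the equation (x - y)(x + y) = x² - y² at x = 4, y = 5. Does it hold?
Substituting x = 4, y = 5:

LHS = (4 - 5)(4 + 5) = -9
RHS = 4² - 5² = -9

LHS = RHS, so the equation holds at this point.

Answer: Holds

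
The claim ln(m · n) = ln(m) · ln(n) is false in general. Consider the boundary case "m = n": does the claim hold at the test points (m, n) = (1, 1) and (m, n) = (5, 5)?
At (1, 1): LHS = 0, RHS = 0 → equal
At (5, 5): LHS = ln(25) ≈ 3.219 ≠ RHS = ln(5)² ≈ 2.59

Answer: Only at (1, 1)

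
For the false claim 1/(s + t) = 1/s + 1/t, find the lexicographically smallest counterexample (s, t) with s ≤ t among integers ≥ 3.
(s, t) = (3, 3)

Substituting (3, 3) into the claim:
LHS = 1/(3 + 3) = 1/6
RHS = 1/3 + 1/3 = 2/3

Since LHS ≠ RHS, this pair disproves the claim, and no lexicographically smaller pair (s ≤ t, integers ≥ 3) does.

For instance (7, 8) is also a counterexample (LHS = 1/15, RHS = 15/56), but it's lexicographically larger.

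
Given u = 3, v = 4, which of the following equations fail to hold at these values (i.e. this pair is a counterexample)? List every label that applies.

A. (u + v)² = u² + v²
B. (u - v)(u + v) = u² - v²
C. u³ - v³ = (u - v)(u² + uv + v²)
A

Evaluating each claim at the given values:
A. LHS = 49, RHS = 25 → fails here (LHS ≠ RHS)
B. LHS = -7, RHS = -7 → holds here (LHS = RHS)
C. LHS = -37, RHS = -37 → holds here (LHS = RHS)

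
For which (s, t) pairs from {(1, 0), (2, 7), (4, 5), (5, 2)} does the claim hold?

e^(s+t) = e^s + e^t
Testing each pair:
(1, 0): LHS = e ≈ 2.718, RHS = 1 + e ≈ 3.718 → fails
(2, 7): LHS = e^9 ≈ 8103, RHS = e^2 + e^7 ≈ 1104 → fails
(4, 5): LHS = e^9 ≈ 8103, RHS = e^4 + e^5 ≈ 203 → fails
(5, 2): LHS = e^7 ≈ 1097, RHS = e^2 + e^5 ≈ 155.8 → fails

No pair satisfies the claim.

Answer: None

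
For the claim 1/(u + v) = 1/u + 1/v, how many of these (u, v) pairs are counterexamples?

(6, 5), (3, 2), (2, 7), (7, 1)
Testing each pair:
(6, 5): LHS = 1/11, RHS = 11/30 → counterexample
(3, 2): LHS = 1/5, RHS = 5/6 → counterexample
(2, 7): LHS = 1/9, RHS = 9/14 → counterexample
(7, 1): LHS = 1/8, RHS = 8/7 → counterexample

That makes 4 counterexamples.

Answer: 4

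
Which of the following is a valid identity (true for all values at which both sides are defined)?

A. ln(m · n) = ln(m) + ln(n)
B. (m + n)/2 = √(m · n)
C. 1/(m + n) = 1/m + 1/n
A

A: holds — e.g. at (4, 4), both sides equal ln(16) ≈ 2.773.
B: fails at (6, 7) — LHS = 13/2, RHS = √(42) ≈ 6.481.
C: fails at (2, 7) — LHS = 1/9, RHS = 9/14.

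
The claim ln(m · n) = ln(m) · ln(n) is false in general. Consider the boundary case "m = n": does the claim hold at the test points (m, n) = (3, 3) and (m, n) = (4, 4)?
At (3, 3): LHS = ln(9) ≈ 2.197 ≠ RHS = ln(3)² ≈ 1.207
At (4, 4): LHS = ln(16) ≈ 2.773 ≠ RHS = ln(4)² ≈ 1.922

Answer: No, fails at both test points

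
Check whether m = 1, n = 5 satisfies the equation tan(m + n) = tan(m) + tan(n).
Fails

Substituting m = 1, n = 5:

LHS = tan(1 + 5) = tan(6) ≈ -0.291
RHS = tan(1) + tan(5) ≈ -1.823

LHS ≠ RHS, so the equation does not hold at this point.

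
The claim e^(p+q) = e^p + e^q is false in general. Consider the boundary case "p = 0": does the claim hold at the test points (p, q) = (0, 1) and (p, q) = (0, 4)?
At (0, 1): LHS = e ≈ 2.718 ≠ RHS = 1 + e ≈ 3.718
At (0, 4): LHS = e^4 ≈ 54.6 ≠ RHS = 1 + e^4 ≈ 55.6

Answer: No, fails at both test points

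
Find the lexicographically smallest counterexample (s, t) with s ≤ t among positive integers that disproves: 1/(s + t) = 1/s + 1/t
(s, t) = (1, 1)

Substituting (1, 1) into the claim:
LHS = 1/(1 + 1) = 1/2
RHS = 1/1 + 1/1 = 2

Since LHS ≠ RHS, this pair disproves the claim, and no lexicographically smaller pair (s ≤ t, positive integers) does.

For instance (4, 6) is also a counterexample (LHS = 1/10, RHS = 5/12), but it's lexicographically larger.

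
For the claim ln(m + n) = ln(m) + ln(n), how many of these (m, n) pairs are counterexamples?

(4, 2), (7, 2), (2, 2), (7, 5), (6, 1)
4

Testing each pair:
(4, 2): LHS = ln(6) ≈ 1.792, RHS = ln(2) + ln(4) ≈ 2.079 → counterexample
(7, 2): LHS = ln(9) ≈ 2.197, RHS = ln(2) + ln(7) ≈ 2.639 → counterexample
(2, 2): LHS = ln(4) ≈ 1.386, RHS = 2·ln(2) ≈ 1.386 → satisfies claim
(7, 5): LHS = ln(12) ≈ 2.485, RHS = ln(5) + ln(7) ≈ 3.555 → counterexample
(6, 1): LHS = ln(7) ≈ 1.946, RHS = ln(6) ≈ 1.792 → counterexample

That makes 4 counterexamples.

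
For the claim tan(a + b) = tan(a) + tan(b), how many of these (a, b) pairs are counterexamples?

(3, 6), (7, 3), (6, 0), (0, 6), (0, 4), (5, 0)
Testing each pair:
(3, 6): LHS = tan(9) ≈ -0.4523, RHS = tan(6) + tan(3) ≈ -0.4336 → counterexample
(7, 3): LHS = tan(10) ≈ 0.6484, RHS = tan(3) + tan(7) ≈ 0.7289 → counterexample
(6, 0): LHS = tan(6) ≈ -0.291, RHS = tan(6) ≈ -0.291 → satisfies claim
(0, 6): LHS = tan(6) ≈ -0.291, RHS = tan(6) ≈ -0.291 → satisfies claim
(0, 4): LHS = tan(4) ≈ 1.158, RHS = tan(4) ≈ 1.158 → satisfies claim
(5, 0): LHS = tan(5) ≈ -3.381, RHS = tan(5) ≈ -3.381 → satisfies claim

That makes 2 counterexamples.

Answer: 2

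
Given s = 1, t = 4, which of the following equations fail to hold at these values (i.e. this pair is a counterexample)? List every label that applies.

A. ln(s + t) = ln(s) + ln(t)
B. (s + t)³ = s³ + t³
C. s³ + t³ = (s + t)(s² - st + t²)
Evaluating each claim at the given values:
A. LHS = ln(5) ≈ 1.609, RHS = ln(4) ≈ 1.386 → fails here (LHS ≠ RHS)
B. LHS = 125, RHS = 65 → fails here (LHS ≠ RHS)
C. LHS = 65, RHS = 65 → holds here (LHS = RHS)

Answer: A, B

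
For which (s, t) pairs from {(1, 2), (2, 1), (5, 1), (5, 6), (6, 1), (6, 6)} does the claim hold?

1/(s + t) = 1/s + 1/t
None

Testing each pair:
(1, 2): LHS = 1/3, RHS = 3/2 → fails
(2, 1): LHS = 1/3, RHS = 3/2 → fails
(5, 1): LHS = 1/6, RHS = 6/5 → fails
(5, 6): LHS = 1/11, RHS = 11/30 → fails
(6, 1): LHS = 1/7, RHS = 7/6 → fails
(6, 6): LHS = 1/12, RHS = 1/3 → fails

No pair satisfies the claim.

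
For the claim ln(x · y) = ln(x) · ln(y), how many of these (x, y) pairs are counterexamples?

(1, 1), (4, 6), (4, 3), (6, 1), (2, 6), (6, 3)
Testing each pair:
(1, 1): LHS = 0, RHS = 0 → satisfies claim
(4, 6): LHS = ln(24) ≈ 3.178, RHS = ln(4)·ln(6) ≈ 2.484 → counterexample
(4, 3): LHS = ln(12) ≈ 2.485, RHS = ln(3)·ln(4) ≈ 1.523 → counterexample
(6, 1): LHS = ln(6) ≈ 1.792, RHS = 0 → counterexample
(2, 6): LHS = ln(12) ≈ 2.485, RHS = ln(2)·ln(6) ≈ 1.242 → counterexample
(6, 3): LHS = ln(18) ≈ 2.89, RHS = ln(3)·ln(6) ≈ 1.968 → counterexample

That makes 5 counterexamples.

Answer: 5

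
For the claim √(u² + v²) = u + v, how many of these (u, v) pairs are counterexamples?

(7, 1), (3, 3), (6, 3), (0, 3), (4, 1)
4

Testing each pair:
(7, 1): LHS = 5·√(2) ≈ 7.071, RHS = 8 → counterexample
(3, 3): LHS = 3·√(2) ≈ 4.243, RHS = 6 → counterexample
(6, 3): LHS = 3·√(5) ≈ 6.708, RHS = 9 → counterexample
(0, 3): LHS = 3, RHS = 3 → satisfies claim
(4, 1): LHS = √(17) ≈ 4.123, RHS = 5 → counterexample

That makes 4 counterexamples.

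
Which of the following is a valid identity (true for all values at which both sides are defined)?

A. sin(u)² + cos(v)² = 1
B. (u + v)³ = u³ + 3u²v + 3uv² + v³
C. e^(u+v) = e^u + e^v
B

A: fails at (4, 6) — LHS = sin(4)² + cos(6)² ≈ 1.495, RHS = 1.
B: holds — e.g. at (3, 4), both sides equal 343.
C: fails at (6, 7) — LHS = e^13 ≈ 442413.4, RHS = e^6 + e^7 ≈ 1500.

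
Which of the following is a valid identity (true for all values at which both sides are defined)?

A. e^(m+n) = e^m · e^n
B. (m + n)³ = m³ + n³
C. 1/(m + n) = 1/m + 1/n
A: holds — e.g. at (4, 4), both sides equal e^8 ≈ 2981.
B: fails at (1, 4) — LHS = 125, RHS = 65.
C: fails at (1, 4) — LHS = 1/5, RHS = 5/4.

Answer: A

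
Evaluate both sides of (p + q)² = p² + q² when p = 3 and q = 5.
LHS = (3 + 5)² = 64
RHS = 3² + 5² = 34

LHS ≠ RHS, so the equation does not hold here.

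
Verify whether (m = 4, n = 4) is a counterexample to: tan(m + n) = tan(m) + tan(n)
Yes

Substituting m = 4, n = 4:
LHS = tan(4 + 4) = tan(8) ≈ -6.8
RHS = tan(4) + tan(4) = 2·tan(4) ≈ 2.316

Since LHS ≠ RHS, this pair disproves the claim.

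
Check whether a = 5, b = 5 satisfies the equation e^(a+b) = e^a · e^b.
Substituting a = 5, b = 5:

LHS = e^(5+5) = e^10 ≈ 22026.5
RHS = e^5 · e^5 = e^10 ≈ 22026.5

LHS = RHS, so the equation holds at this point.

Answer: Holds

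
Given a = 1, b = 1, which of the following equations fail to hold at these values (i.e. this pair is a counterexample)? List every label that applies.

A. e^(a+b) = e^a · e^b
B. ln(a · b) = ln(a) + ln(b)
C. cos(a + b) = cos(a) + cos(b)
Evaluating each claim at the given values:
A. LHS = e^2 ≈ 7.389, RHS = e^2 ≈ 7.389 → holds here (LHS = RHS)
B. LHS = 0, RHS = 0 → holds here (LHS = RHS)
C. LHS = cos(2) ≈ -0.4161, RHS = 2·cos(1) ≈ 1.081 → fails here (LHS ≠ RHS)

Answer: C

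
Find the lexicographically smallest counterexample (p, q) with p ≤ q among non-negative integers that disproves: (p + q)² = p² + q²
Substituting (1, 1) into the claim:
LHS = (1 + 1)² = 4
RHS = 1² + 1² = 2

Since LHS ≠ RHS, this pair disproves the claim, and no lexicographically smaller pair (p ≤ q, non-negative integers) does.

For instance (2, 4) is also a counterexample (LHS = 36, RHS = 20), but it's lexicographically larger.

Answer: (p, q) = (1, 1)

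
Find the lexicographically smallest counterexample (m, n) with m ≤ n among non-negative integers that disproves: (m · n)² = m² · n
(m, n) = (1, 2)

At (0, 1): both sides equal 0, so it holds there.
At (0, 7): both sides equal 0, so it holds there.

Substituting (1, 2) into the claim:
LHS = (1 · 2)² = 4
RHS = 1² · 2 = 2

Since LHS ≠ RHS, this pair disproves the claim, and no lexicographically smaller pair (m ≤ n, non-negative integers) does.

For instance (2, 7) is also a counterexample (LHS = 196, RHS = 28), but it's lexicographically larger.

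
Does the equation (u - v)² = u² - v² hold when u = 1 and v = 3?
Substituting u = 1, v = 3:

LHS = (1 - 3)² = 4
RHS = 1² - 3² = -8

LHS ≠ RHS, so the equation does not hold at this point.

Answer: Fails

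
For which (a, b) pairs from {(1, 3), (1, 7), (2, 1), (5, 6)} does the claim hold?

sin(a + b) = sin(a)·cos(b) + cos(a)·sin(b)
All pairs

Testing each pair:
(1, 3): LHS = sin(4) ≈ -0.7568, RHS = sin(1)·cos(3) + sin(3)·cos(1) ≈ -0.7568 → holds
(1, 7): LHS = sin(8) ≈ 0.9894, RHS = sin(7)·cos(1) + sin(1)·cos(7) ≈ 0.9894 → holds
(2, 1): LHS = sin(3) ≈ 0.1411, RHS = sin(1)·cos(2) + sin(2)·cos(1) ≈ 0.1411 → holds
(5, 6): LHS = sin(11) ≈ -1, RHS = sin(5)·cos(6) + sin(6)·cos(5) ≈ -1 → holds

Every pair satisfies the claim.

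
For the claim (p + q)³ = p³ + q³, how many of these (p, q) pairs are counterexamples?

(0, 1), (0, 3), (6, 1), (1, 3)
2

Testing each pair:
(0, 1): LHS = 1, RHS = 1 → satisfies claim
(0, 3): LHS = 27, RHS = 27 → satisfies claim
(6, 1): LHS = 343, RHS = 217 → counterexample
(1, 3): LHS = 64, RHS = 28 → counterexample

That makes 2 counterexamples.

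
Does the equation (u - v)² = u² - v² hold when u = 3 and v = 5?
Fails

Substituting u = 3, v = 5:

LHS = (3 - 5)² = 4
RHS = 3² - 5² = -16

LHS ≠ RHS, so the equation does not hold at this point.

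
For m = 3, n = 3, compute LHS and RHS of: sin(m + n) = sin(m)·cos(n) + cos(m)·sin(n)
LHS = sin(3 + 3) = sin(6) ≈ -0.2794
RHS = sin(3)·cos(3) + cos(3)·sin(3) = 2·sin(3)·cos(3) ≈ -0.2794

LHS = RHS: the two sides agree.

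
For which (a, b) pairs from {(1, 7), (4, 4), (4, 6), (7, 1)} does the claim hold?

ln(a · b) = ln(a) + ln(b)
All pairs

Testing each pair:
(1, 7): LHS = ln(7) ≈ 1.946, RHS = ln(7) ≈ 1.946 → holds
(4, 4): LHS = ln(16) ≈ 2.773, RHS = 2·ln(4) ≈ 2.773 → holds
(4, 6): LHS = ln(24) ≈ 3.178, RHS = ln(4) + ln(6) ≈ 3.178 → holds
(7, 1): LHS = ln(7) ≈ 1.946, RHS = ln(7) ≈ 1.946 → holds

Every pair satisfies the claim.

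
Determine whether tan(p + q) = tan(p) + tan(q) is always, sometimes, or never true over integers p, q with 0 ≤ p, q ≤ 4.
Sometimes true

It holds at (p, q) = (0, 1) (both sides equal tan(1) ≈ 1.557), but fails at (p, q) = (2, 4) (LHS = tan(6) ≈ -0.291, RHS = tan(2) + tan(4) ≈ -1.027).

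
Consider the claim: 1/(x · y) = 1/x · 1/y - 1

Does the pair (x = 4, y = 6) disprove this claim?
Substituting x = 4, y = 6:
LHS = 1/(4 · 6) = 1/24
RHS = 1/4 · 1/6 - 1 = -23/24

Since LHS ≠ RHS, this pair disproves the claim.

Answer: Yes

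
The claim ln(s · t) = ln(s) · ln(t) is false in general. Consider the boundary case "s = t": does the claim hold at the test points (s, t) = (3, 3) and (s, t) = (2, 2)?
No, fails at both test points

At (3, 3): LHS = ln(9) ≈ 2.197 ≠ RHS = ln(3)² ≈ 1.207
At (2, 2): LHS = ln(4) ≈ 1.386 ≠ RHS = ln(2)² ≈ 0.4805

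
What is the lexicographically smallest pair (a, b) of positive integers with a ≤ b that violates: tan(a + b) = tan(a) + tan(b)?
Substituting (1, 1) into the claim:
LHS = tan(1 + 1) = tan(2) ≈ -2.185
RHS = tan(1) + tan(1) = 2·tan(1) ≈ 3.115

Since LHS ≠ RHS, this pair disproves the claim, and no lexicographically smaller pair (a ≤ b, positive integers) does.

For instance (2, 7) is also a counterexample (LHS = tan(9) ≈ -0.4523, RHS = tan(2) + tan(7) ≈ -1.314), but it's lexicographically larger.

Answer: (a, b) = (1, 1)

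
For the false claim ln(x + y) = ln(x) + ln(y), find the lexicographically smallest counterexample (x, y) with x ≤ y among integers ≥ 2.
At (2, 2): both sides equal ln(4) ≈ 1.386, so it holds there.

Substituting (2, 3) into the claim:
LHS = ln(2 + 3) = ln(5) ≈ 1.609
RHS = ln(2) + ln(3) ≈ 1.792

Since LHS ≠ RHS, this pair disproves the claim, and no lexicographically smaller pair (x ≤ y, integers ≥ 2) does.

For instance (9, 9) is also a counterexample (LHS = ln(18) ≈ 2.89, RHS = 2·ln(9) ≈ 4.394), but it's lexicographically larger.

Answer: (x, y) = (2, 3)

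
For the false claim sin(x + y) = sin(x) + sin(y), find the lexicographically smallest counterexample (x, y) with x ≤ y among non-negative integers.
At (0, 2): both sides equal sin(2) ≈ 0.9093, so it holds there.

Substituting (1, 1) into the claim:
LHS = sin(1 + 1) = sin(2) ≈ 0.9093
RHS = sin(1) + sin(1) = 2·sin(1) ≈ 1.683

Since LHS ≠ RHS, this pair disproves the claim, and no lexicographically smaller pair (x ≤ y, non-negative integers) does.

For instance (2, 3) is also a counterexample (LHS = sin(5) ≈ -0.9589, RHS = sin(3) + sin(2) ≈ 1.05), but it's lexicographically larger.

Answer: (x, y) = (1, 1)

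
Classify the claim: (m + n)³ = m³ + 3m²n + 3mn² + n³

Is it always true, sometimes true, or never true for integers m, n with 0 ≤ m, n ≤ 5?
The identity holds for every pair in the range. For instance at (m, n) = (5, 1): both sides equal 216.

Answer: Always true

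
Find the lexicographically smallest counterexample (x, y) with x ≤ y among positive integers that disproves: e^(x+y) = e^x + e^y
Substituting (1, 1) into the claim:
LHS = e^(1+1) = e^2 ≈ 7.389
RHS = e^1 + e^1 = 2·e ≈ 5.437

Since LHS ≠ RHS, this pair disproves the claim, and no lexicographically smaller pair (x ≤ y, positive integers) does.

For instance (5, 8) is also a counterexample (LHS = e^13 ≈ 442413.4, RHS = e^5 + e^8 ≈ 3129), but it's lexicographically larger.

Answer: (x, y) = (1, 1)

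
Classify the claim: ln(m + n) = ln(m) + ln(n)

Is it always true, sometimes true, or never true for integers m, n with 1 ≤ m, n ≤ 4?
It holds at (m, n) = (2, 2) (both sides equal ln(4) ≈ 1.386), but fails at (m, n) = (1, 2) (LHS = ln(3) ≈ 1.099, RHS = ln(2) ≈ 0.6931).

Answer: Sometimes true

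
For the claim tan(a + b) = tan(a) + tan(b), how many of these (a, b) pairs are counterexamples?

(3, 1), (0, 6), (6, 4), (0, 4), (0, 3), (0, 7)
Testing each pair:
(3, 1): LHS = tan(4) ≈ 1.158, RHS = tan(3) + tan(1) ≈ 1.415 → counterexample
(0, 6): LHS = tan(6) ≈ -0.291, RHS = tan(6) ≈ -0.291 → satisfies claim
(6, 4): LHS = tan(10) ≈ 0.6484, RHS = tan(6) + tan(4) ≈ 0.8668 → counterexample
(0, 4): LHS = tan(4) ≈ 1.158, RHS = tan(4) ≈ 1.158 → satisfies claim
(0, 3): LHS = tan(3) ≈ -0.1425, RHS = tan(3) ≈ -0.1425 → satisfies claim
(0, 7): LHS = tan(7) ≈ 0.8714, RHS = tan(7) ≈ 0.8714 → satisfies claim

That makes 2 counterexamples.

Answer: 2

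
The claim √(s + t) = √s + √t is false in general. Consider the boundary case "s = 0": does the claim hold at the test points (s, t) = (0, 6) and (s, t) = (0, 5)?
At (0, 6): LHS = √(6) ≈ 2.449, RHS = √(6) ≈ 2.449 → equal
At (0, 5): LHS = √(5) ≈ 2.236, RHS = √(5) ≈ 2.236 → equal

So the claim does hold at both of these boundary points, even though it is not an identity.

Answer: Yes, holds at both test points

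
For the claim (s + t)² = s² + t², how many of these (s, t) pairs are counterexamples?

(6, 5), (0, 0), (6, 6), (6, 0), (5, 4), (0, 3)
3

Testing each pair:
(6, 5): LHS = 121, RHS = 61 → counterexample
(0, 0): LHS = 0, RHS = 0 → satisfies claim
(6, 6): LHS = 144, RHS = 72 → counterexample
(6, 0): LHS = 36, RHS = 36 → satisfies claim
(5, 4): LHS = 81, RHS = 41 → counterexample
(0, 3): LHS = 9, RHS = 9 → satisfies claim

That makes 3 counterexamples.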